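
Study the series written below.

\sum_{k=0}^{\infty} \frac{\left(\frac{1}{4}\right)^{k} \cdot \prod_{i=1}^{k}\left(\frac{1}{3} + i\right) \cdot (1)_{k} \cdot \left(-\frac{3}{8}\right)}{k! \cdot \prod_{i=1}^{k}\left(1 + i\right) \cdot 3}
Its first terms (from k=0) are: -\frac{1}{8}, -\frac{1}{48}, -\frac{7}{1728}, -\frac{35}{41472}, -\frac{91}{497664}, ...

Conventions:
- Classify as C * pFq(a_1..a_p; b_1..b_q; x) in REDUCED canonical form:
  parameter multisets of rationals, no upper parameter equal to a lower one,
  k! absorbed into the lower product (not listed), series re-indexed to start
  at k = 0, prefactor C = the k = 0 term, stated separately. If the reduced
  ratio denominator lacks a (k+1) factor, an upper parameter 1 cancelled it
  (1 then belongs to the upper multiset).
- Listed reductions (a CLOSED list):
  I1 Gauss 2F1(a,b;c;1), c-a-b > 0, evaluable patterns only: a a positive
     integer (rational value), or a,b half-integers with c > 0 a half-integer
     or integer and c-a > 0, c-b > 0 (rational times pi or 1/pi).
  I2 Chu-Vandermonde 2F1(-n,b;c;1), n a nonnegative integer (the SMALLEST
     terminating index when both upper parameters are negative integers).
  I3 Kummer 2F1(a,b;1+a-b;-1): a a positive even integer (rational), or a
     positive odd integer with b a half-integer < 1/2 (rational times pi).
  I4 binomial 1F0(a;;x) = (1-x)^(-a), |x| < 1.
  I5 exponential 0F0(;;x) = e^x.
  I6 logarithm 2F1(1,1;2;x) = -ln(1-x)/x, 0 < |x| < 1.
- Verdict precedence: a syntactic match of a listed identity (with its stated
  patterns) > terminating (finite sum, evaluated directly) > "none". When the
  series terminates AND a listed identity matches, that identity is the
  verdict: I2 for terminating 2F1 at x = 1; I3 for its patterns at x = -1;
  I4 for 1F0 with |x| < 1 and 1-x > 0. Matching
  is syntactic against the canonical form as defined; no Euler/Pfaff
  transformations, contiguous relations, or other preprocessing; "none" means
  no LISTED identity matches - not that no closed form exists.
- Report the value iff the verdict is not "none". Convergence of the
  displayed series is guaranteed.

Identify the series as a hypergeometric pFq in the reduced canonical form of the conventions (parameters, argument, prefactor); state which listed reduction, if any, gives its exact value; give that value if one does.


With C = -\frac{1}{8}: the canonical form is 2F1(1, \frac{4}{3}; 2; \frac{1}{4}). Verdict: none (x = \frac{1}{4}): each listed identity misses the multisets {1, \frac{4}{3}} ; {2}.

Key step: x = \frac{1}{4} and the running product (C = -1/8, x = 1/4) telescopes to a rising factorial.
Step ratio: r(k) = \frac{1}{4} * (k+1) (k+\frac{4}{3}) / [(k+2) (k+1)] - rational in k, leading ratio \frac{1}{4}; with t_0 = -\frac{1}{8}, classification follows.


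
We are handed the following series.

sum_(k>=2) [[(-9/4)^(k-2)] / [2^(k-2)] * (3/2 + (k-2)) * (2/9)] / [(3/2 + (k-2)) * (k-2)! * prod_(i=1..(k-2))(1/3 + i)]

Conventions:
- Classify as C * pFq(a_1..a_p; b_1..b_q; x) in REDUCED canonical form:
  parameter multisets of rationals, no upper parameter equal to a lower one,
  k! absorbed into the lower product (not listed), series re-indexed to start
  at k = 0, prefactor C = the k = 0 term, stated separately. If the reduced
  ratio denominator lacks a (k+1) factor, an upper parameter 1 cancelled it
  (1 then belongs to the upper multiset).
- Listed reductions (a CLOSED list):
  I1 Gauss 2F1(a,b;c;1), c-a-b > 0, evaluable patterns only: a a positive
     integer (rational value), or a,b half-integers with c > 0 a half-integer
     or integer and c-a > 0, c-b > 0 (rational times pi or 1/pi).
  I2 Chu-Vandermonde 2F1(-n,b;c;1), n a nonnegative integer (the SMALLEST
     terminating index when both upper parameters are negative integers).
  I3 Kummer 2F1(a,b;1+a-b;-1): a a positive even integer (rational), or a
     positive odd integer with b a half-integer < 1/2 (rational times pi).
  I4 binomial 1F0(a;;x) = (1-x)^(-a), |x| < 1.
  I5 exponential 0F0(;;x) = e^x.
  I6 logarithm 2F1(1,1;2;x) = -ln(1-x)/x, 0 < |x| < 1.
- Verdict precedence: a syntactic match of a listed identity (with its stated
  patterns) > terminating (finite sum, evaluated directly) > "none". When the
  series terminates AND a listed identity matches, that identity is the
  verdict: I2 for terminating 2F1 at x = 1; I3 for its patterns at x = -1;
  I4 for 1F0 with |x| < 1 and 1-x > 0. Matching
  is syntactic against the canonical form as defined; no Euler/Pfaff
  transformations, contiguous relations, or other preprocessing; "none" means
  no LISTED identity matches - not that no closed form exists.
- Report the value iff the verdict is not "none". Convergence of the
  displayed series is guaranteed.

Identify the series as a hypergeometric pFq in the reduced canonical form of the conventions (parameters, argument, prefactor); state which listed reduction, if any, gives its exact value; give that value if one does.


Classification (C = 2/9): 0F1 with upper {-}, lower {4/3}, argument x = -9/8. Verdict: none. Every listed pattern misses the 0F1 form at -9/8, upper {-}.

First insight: with t_0 = 2/9, the factor k + 3/2 cancels (top and bottom), leaving prefactor 2/9.
Step ratio: r(k) = (-9/8) * 1 / [(k+4/3) (k+1)] - rational in k, leading ratio (-9/8); with t_0 = 2/9, classification follows.


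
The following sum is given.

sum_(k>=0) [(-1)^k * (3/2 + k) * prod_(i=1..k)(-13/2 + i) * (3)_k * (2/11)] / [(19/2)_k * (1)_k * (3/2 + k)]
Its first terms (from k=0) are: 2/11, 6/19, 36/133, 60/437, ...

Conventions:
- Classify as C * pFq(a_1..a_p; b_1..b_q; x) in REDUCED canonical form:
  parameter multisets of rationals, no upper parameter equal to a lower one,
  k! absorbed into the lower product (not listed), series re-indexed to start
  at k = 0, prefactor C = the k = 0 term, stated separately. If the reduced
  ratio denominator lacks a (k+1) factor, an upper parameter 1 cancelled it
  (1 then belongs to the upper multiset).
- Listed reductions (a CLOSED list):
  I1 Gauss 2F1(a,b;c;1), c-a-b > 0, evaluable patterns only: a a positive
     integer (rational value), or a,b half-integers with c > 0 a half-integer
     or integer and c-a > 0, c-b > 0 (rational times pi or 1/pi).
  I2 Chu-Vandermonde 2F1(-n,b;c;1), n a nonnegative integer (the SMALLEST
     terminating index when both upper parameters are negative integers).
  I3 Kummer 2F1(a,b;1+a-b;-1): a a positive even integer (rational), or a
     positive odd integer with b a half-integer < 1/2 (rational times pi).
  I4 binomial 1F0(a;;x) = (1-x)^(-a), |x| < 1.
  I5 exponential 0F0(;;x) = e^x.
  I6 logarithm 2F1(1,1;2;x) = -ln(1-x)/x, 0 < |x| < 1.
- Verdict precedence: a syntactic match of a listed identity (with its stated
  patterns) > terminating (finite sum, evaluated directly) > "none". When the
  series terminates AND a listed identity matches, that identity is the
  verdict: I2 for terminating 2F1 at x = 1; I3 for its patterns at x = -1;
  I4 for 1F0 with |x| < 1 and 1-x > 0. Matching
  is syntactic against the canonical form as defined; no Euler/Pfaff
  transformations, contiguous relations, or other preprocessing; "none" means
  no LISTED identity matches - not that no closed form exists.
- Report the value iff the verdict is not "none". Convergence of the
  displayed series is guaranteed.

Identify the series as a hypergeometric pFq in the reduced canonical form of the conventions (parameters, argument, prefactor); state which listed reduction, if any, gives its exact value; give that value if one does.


Classification (C = 2/11): 2F1 with upper {-11/2, 3}, lower {19/2}, argument x = -1. Verdict: the Kummer evaluation I3 matches (x = -1; c = 19/2 equals 1+a-b for upper {-11/2, 3}: listed pattern). Hence: (9945/32768) * pi.

Structural cue: from the first term 2/11: k + 3/2 divides numerator and denominator alike; C = 2/11 after cancelling.
Adjacent-term ratio: r(k) = (-1) * (k-11/2) (k+3) / [(k+19/2) (k+1)] - rational; roots negated = parameters, x = (-1), C = 2/11.


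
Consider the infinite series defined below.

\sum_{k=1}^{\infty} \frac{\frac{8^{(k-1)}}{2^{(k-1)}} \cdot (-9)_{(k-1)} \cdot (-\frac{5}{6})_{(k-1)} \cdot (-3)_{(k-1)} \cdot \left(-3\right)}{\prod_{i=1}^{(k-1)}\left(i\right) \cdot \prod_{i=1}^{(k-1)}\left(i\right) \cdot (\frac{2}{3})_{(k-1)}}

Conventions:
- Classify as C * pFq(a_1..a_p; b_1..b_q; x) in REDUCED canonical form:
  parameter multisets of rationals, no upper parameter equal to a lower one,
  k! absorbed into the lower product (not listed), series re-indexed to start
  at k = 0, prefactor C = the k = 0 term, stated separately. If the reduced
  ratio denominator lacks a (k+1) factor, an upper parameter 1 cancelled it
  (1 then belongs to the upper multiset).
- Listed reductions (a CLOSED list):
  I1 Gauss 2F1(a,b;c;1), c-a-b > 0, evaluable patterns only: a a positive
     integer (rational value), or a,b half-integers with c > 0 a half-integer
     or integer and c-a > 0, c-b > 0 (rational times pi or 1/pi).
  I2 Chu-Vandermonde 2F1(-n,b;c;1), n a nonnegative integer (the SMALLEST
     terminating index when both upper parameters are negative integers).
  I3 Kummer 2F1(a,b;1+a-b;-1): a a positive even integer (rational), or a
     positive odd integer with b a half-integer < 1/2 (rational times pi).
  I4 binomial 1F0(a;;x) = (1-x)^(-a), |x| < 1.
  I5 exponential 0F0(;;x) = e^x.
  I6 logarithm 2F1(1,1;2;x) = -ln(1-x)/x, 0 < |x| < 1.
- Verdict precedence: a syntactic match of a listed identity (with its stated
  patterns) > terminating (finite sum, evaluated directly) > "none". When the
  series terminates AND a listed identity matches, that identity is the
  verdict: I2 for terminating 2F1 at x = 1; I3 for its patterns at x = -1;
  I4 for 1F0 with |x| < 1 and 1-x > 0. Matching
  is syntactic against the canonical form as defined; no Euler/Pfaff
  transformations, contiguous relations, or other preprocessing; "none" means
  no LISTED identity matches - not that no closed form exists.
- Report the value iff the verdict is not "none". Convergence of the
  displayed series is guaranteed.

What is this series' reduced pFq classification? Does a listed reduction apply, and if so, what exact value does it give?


The tell: from the first term -3: the lower running product (prefactor -3) is a rising factorial.
Consecutive-term ratio: r(k) = 4 * (k-9) (k-3) (k-\frac{5}{6}) / [(k+\frac{2}{3}) (k+1) (k+1)] ; factor over Q: parameters, x = 4, and C = -3.

Reduced: x = 4, 3F2, upper = {-9, -3, -\frac{5}{6}}, lower = {\frac{2}{3}, 1}, C = -3. Verdict: terminating - the sum ends at index 3 because -3 is a negative integer; exact evaluation follows. Its exact value is 1932.


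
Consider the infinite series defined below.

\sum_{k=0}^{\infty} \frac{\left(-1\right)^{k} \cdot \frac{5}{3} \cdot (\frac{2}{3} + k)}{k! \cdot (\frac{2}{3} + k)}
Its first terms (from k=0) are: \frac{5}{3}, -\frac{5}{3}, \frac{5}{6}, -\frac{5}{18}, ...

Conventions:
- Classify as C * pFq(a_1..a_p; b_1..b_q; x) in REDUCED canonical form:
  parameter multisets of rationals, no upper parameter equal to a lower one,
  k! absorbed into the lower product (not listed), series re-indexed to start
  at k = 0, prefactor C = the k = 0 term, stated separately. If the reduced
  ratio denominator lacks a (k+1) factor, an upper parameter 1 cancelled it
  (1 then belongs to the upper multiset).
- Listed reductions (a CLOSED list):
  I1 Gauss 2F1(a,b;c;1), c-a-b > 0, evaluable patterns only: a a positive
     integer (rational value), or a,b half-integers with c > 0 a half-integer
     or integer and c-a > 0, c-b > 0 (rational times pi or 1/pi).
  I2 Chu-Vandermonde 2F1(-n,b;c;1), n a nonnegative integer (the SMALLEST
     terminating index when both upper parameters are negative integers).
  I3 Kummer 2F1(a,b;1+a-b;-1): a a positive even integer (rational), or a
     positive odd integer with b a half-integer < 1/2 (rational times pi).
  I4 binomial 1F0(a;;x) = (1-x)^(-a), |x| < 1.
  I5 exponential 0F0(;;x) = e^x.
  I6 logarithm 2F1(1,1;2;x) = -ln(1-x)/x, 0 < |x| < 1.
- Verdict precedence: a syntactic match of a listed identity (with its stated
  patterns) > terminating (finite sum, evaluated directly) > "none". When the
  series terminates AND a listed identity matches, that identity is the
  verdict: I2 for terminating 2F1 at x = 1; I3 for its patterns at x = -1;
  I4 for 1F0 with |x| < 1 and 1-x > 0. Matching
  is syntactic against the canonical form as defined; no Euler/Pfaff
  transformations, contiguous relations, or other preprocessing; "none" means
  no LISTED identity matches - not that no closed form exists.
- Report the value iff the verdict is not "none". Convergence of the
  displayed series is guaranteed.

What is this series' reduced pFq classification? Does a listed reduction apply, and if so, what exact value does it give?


Key observation: x = -1 and the factor k + 2/3 cancels (top and bottom), leaving prefactor 5/3.
Term ratio: r(k) = -1 * 1 / [(k+1)] - rational; roots negated = parameters, x = -1, C = \frac{5}{3}.

Prefactor \frac{5}{3}, argument -1: 0F0 with upper {-} over lower {-}. Verdict: the I5 exponential reduction matches (the 0F0 exponential series at x = -1). Exact value: \frac{5}{3} \cdot e^{-1}.


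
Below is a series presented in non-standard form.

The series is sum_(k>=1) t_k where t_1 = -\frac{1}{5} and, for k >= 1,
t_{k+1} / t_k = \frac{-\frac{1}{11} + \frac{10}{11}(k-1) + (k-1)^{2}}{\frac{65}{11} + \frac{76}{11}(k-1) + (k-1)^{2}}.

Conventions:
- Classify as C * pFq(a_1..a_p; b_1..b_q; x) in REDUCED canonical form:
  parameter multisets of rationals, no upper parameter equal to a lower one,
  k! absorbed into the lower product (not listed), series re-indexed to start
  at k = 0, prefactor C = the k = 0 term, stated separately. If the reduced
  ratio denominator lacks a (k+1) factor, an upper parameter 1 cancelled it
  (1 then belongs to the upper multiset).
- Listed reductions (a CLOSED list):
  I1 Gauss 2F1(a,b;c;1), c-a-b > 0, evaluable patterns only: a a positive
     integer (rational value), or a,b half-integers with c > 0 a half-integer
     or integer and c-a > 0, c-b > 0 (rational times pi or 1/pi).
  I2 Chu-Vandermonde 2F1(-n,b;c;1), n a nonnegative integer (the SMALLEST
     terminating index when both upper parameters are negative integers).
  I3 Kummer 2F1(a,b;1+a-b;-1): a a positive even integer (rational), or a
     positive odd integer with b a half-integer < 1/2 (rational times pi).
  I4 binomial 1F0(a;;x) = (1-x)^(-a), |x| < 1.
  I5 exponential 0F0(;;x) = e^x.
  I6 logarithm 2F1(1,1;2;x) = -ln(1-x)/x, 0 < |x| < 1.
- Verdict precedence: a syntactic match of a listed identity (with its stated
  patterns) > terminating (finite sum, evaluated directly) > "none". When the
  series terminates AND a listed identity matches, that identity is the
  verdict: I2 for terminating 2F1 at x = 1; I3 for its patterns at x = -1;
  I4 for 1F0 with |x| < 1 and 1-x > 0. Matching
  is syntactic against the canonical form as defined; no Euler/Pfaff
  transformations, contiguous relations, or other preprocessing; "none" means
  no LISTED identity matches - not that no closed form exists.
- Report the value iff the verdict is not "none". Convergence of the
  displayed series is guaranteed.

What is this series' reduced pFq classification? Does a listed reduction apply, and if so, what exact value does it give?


This is -\frac{1}{5} * 2F1(-\frac{1}{11}, 1; \frac{65}{11}; 1) in reduced canonical form. Verdict (x = 1): Gauss's theorem (I1) applies (x = 1: the Gamma ratio telescopes since c-a-b = 5 > 0 and a = 1 in Z>0). Its exact value is -\frac{54}{275}.

Structural cue: t_0 being -\frac{1}{5}, factor the ratio over Q (C = -1/5): negated roots = parameters.
Ratio: r(k) = 1 * (k-\frac{1}{11}) (k+1) / [(k+\frac{65}{11}) (k+1)] - rational in k. x = 1; t_0 = -\frac{1}{5}; negate the roots.


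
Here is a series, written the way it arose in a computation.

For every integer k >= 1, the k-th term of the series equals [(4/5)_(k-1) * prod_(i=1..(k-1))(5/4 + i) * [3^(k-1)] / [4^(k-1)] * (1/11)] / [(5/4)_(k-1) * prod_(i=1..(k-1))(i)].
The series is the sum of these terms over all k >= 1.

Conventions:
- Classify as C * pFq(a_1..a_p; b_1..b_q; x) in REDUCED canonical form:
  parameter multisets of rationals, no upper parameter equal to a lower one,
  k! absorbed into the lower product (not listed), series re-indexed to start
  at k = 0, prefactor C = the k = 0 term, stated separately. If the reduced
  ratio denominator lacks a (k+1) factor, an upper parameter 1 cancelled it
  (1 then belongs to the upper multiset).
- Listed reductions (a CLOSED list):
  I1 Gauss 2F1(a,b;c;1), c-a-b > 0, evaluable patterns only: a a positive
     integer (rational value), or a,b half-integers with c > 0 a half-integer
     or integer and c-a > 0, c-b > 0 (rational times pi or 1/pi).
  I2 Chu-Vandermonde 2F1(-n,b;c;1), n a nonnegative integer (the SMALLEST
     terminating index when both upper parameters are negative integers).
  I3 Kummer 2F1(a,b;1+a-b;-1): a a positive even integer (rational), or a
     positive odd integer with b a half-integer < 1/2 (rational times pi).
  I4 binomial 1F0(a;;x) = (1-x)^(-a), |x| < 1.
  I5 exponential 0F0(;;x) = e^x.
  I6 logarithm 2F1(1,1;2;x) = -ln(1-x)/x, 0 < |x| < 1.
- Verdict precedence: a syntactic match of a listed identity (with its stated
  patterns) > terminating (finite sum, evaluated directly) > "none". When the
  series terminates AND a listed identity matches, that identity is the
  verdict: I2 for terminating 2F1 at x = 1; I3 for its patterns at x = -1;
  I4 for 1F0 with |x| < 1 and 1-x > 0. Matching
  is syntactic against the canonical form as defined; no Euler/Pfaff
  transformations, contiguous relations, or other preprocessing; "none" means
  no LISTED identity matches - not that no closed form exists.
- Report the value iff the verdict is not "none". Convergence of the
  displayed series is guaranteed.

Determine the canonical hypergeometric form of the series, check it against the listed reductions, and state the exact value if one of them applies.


Classification (C = 1/11): 2F1 with upper {4/5, 9/4}, lower {5/4}, argument x = 3/4. Verdict: none (x = 3/4): each listed identity misses the multisets {4/5, 9/4} ; {5/4}.

Key observation: from the first term 1/11: the two geometric factors (prefactor 1/11) combine into one argument.
Ratio: r(k) = (3/4) * (k+4/5) (k+9/4) / [(k+5/4) (k+1)] - rational; roots negated = parameters, x = (3/4), C = 1/11.


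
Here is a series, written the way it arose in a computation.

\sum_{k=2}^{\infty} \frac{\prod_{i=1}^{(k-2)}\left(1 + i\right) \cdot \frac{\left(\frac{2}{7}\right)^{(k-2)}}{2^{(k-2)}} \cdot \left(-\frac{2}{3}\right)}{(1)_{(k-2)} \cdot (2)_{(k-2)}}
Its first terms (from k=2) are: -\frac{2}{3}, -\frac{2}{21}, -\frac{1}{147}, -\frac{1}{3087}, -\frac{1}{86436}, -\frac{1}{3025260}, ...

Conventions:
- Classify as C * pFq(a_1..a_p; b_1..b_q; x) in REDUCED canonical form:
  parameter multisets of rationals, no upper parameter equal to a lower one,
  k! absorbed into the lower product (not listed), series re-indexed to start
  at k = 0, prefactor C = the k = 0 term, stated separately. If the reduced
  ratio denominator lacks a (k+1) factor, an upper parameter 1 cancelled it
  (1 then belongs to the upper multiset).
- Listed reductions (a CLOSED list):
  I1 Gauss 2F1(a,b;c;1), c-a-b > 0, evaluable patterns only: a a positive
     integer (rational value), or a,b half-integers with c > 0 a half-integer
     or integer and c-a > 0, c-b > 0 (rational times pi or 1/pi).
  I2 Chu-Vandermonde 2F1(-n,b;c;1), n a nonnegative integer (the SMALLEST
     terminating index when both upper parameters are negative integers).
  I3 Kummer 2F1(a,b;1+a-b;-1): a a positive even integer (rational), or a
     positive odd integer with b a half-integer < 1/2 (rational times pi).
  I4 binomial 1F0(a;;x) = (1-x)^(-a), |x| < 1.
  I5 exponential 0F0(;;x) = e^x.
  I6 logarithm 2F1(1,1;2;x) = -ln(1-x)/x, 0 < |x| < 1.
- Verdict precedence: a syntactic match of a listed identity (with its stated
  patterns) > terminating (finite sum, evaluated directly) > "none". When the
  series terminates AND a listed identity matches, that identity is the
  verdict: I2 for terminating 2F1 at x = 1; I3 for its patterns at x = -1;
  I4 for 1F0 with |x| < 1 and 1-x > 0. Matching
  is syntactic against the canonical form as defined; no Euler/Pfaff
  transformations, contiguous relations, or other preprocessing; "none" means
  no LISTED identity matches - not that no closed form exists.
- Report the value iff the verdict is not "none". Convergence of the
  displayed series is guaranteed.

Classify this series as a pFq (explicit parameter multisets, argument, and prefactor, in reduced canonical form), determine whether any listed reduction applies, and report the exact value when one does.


At argument \frac{1}{7}: a 0F0 with upper {-}, lower {-}, scaled by C = -\frac{2}{3}. Verdict: the I5 exponential reduction applies (the 0F0 exponential series at x = \frac{1}{7}). Sum: \left(-\frac{2}{3}\right) \cdot e^{\frac{1}{7}}.

Structural cue: t_0 being -\frac{2}{3}, (1)_k (C = -2/3, x = 1/7) is k! itself.
Adjacent-term ratio: r(k) = \frac{1}{7} * 1 / [(k+1)] - rational in k, leading ratio \frac{1}{7}; with t_0 = -\frac{2}{3}, classification follows.


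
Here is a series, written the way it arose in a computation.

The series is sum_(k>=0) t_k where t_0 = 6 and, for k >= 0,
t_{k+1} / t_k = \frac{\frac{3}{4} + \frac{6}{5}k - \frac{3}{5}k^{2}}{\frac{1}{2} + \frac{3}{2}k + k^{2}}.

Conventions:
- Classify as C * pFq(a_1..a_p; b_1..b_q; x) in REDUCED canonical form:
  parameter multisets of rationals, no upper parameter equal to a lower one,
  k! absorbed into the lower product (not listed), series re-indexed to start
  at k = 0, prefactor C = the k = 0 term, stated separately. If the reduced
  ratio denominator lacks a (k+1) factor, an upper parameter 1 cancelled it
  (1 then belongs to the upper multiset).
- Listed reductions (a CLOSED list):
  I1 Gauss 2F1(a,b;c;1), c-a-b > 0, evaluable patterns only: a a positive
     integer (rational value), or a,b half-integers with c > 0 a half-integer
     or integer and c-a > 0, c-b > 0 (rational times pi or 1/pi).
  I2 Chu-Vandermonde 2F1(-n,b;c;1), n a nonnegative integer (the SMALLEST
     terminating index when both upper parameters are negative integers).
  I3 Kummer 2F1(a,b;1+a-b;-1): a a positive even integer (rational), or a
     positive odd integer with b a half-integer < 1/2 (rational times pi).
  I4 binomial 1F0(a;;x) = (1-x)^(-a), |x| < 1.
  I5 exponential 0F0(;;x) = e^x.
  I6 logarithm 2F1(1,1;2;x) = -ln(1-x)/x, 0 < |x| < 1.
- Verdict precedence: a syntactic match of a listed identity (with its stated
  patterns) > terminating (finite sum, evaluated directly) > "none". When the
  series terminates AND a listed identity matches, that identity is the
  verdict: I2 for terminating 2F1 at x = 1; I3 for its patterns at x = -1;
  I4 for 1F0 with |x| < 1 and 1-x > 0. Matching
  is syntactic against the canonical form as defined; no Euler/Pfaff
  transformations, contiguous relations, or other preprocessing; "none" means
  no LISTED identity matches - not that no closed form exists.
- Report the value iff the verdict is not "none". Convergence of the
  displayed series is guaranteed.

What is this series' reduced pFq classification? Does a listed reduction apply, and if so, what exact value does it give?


Canonical form: C = 6 times 1F0 with upper {-\frac{5}{2}}, lower {-}, x = -\frac{3}{5}. Verdict (x = -\frac{3}{5}): binomial (I4) applies (the 1F0 binomial series: exponent 5/2, x = -\frac{3}{5}). Exact value: 6 \cdot \left(\frac{8}{5}\right)^{\frac{5}{2}}.

First insight: with t_0 = 6, the ratio is unreduced: k + 1/2 divides both sides (prefactor 6).
Step ratio: r(k) = -\frac{3}{5} * (k-\frac{5}{2}) / [(k+1)] - rational; roots negated = parameters, x = -\frac{3}{5}, C = 6.


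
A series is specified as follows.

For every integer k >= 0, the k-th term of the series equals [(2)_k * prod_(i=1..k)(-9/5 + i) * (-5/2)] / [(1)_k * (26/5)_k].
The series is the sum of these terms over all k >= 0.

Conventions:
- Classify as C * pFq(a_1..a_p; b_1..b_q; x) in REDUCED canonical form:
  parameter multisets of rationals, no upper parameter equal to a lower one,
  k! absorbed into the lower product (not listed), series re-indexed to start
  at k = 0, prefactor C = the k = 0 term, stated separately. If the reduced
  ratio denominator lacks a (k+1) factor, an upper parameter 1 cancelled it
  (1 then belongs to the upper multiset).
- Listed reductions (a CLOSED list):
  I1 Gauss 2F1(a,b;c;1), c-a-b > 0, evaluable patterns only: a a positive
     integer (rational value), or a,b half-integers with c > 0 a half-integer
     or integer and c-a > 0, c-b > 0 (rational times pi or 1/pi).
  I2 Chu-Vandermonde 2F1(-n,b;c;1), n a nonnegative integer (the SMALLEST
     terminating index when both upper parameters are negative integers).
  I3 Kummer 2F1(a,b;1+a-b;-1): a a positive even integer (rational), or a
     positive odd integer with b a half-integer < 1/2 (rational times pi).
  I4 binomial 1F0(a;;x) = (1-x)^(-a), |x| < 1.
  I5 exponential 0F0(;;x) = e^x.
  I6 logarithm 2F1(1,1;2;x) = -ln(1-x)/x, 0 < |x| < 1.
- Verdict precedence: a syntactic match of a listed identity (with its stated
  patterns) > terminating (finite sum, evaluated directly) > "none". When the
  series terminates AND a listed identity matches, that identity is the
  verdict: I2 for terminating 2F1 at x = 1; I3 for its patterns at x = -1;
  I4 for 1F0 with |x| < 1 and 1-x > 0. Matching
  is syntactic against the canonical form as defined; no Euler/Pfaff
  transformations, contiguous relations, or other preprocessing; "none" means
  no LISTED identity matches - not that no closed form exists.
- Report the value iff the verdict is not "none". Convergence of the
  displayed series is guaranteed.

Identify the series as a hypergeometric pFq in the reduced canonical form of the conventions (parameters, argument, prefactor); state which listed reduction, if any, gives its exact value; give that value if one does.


Classification (C = -5/2): 2F1 with upper {-4/5, 2}, lower {26/5}, argument x = 1. Verdict: Gauss (I1, integer-parameter pattern) fires (x = 1: the Gamma ratio telescopes since c-a-b = 4 > 0 and a = 2 in Z>0). Exact value: -42/25.

Key observation: t_0 = -5/2 here, and the running product (C = -5/2) telescopes to a rising factorial.
Adjacent-term ratio: r(k) = 1 * (k-4/5) (k+2) / [(k+26/5) (k+1)] - rational in k, leading ratio 1; with t_0 = -5/2, classification follows.


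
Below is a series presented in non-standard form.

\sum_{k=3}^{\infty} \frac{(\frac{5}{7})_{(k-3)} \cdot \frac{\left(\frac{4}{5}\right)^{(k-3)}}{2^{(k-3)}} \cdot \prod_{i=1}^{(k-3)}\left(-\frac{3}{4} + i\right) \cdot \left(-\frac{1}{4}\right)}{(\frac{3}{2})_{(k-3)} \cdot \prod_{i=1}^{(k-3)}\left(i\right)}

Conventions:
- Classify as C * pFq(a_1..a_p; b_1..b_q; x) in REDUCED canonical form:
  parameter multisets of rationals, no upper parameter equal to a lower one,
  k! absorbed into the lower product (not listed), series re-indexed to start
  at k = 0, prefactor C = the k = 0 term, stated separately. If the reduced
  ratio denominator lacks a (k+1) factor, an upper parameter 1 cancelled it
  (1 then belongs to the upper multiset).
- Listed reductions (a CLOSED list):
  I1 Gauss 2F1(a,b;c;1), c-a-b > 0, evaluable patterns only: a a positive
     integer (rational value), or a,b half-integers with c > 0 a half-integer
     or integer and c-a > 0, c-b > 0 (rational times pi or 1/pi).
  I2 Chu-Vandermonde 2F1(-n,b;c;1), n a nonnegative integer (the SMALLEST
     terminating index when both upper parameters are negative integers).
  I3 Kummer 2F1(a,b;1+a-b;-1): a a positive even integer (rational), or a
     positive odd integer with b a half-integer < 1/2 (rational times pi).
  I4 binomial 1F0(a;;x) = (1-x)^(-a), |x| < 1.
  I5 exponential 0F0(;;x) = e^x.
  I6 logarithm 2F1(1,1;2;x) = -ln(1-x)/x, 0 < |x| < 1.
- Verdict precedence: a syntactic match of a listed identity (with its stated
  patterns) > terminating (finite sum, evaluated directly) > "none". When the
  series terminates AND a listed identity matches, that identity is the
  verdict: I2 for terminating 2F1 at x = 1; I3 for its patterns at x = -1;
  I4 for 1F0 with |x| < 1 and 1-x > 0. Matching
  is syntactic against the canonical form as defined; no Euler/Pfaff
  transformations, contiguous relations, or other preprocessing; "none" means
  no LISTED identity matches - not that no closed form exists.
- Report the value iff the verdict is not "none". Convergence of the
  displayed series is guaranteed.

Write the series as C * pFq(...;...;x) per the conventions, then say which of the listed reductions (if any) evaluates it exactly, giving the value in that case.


With C = -\frac{1}{4}: the canonical form is 2F1(\frac{1}{4}, \frac{5}{7}; \frac{3}{2}; \frac{2}{5}). Verdict: none - at argument \frac{2}{5} the multisets {\frac{1}{4}, \frac{5}{7}} ; {\frac{3}{2}} match no listed identity.

The tell: t_0 = -\frac{1}{4} here, and the product of the first k integers (C = -1/4, x = 2/5) is k!.
Step ratio: r(k) = \frac{2}{5} * (k+\frac{1}{4}) (k+\frac{5}{7}) / [(k+\frac{3}{2}) (k+1)] ; factor over Q: parameters, x = \frac{2}{5}, and C = -\frac{1}{4}.


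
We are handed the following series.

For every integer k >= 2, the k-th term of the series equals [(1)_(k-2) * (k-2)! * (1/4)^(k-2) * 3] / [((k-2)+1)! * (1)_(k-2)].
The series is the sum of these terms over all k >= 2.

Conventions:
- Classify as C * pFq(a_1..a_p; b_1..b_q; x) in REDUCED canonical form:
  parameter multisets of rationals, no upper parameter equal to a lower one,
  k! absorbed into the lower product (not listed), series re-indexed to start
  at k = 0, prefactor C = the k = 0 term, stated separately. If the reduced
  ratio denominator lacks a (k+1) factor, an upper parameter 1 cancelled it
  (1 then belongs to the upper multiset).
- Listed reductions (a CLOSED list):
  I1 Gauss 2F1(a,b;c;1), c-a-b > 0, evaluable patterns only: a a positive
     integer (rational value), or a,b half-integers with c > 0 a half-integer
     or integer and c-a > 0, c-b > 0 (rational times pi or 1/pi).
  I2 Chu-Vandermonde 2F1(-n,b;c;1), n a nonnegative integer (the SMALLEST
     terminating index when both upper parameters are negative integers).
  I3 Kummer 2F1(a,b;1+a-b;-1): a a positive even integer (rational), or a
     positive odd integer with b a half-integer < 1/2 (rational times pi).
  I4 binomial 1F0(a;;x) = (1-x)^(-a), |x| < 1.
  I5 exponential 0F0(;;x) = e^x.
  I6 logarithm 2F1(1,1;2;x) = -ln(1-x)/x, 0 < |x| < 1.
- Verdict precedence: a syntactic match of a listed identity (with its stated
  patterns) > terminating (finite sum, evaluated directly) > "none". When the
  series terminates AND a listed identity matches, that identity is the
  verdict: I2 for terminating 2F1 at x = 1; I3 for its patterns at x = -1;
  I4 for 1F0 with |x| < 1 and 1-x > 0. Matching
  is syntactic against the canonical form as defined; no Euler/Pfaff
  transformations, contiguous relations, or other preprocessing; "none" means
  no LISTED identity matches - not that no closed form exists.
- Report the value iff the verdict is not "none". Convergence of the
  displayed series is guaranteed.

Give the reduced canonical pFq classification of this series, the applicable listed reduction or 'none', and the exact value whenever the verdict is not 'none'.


This is 3 * 2F1(1, 1; 2; 1/4) in reduced canonical form. Verdict (x = 1/4): the logarithmic series (I6) applies (the logarithm: parameters (1,1;2), x = 1/4). Hence: (-12) * ln(3/4).

The tell: x = (1/4) and (1)_k (C = 3) is k! itself.
Consecutive-term ratio: r(k) = (1/4) * (k+1) (k+1) / [(k+2) (k+1)] ; factor over Q: parameters, x = (1/4), and C = 3.


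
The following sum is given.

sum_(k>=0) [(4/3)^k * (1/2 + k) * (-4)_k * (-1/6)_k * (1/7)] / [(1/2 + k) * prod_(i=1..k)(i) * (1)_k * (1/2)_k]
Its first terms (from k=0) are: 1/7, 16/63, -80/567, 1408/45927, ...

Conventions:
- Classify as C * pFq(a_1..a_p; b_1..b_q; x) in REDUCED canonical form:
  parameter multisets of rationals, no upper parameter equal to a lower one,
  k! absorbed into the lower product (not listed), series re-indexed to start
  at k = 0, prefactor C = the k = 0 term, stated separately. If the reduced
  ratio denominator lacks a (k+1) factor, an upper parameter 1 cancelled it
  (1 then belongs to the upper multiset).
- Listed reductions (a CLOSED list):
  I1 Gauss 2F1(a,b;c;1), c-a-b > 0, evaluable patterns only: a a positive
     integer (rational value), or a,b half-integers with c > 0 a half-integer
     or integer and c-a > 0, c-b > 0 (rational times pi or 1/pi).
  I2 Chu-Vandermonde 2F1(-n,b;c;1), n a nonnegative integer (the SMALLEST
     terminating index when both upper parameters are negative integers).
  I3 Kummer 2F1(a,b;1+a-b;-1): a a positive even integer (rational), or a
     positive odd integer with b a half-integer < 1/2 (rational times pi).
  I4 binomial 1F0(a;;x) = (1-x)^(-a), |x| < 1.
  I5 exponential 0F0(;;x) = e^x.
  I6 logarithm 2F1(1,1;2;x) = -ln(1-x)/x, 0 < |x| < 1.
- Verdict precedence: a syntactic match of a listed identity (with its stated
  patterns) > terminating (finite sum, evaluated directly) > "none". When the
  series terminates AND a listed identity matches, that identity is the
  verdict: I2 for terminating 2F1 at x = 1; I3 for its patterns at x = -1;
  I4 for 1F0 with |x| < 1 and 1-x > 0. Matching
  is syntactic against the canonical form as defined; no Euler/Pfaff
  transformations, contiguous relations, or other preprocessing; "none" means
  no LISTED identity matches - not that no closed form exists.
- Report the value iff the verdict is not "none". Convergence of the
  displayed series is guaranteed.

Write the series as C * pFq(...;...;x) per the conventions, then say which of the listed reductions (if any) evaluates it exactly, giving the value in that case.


x = 4/3 here; the reduced form reads 2F2, upper {-4, -1/6}, lower {1/2, 1}, C = 1/7. Verdict: terminating at k = 4: the factor (-4)_k kills every later term; summing the 5 survivors is exact. Sum: 822655/2893401.

Key step: t_0 = 1/7 here, and (1)_k (C = 1/7) is k! itself.
Term ratio: r(k) = (4/3) * (k-4) (k-1/6) / [(k+1/2) (k+1) (k+1)] - rational in k, leading ratio (4/3); with t_0 = 1/7, classification follows.


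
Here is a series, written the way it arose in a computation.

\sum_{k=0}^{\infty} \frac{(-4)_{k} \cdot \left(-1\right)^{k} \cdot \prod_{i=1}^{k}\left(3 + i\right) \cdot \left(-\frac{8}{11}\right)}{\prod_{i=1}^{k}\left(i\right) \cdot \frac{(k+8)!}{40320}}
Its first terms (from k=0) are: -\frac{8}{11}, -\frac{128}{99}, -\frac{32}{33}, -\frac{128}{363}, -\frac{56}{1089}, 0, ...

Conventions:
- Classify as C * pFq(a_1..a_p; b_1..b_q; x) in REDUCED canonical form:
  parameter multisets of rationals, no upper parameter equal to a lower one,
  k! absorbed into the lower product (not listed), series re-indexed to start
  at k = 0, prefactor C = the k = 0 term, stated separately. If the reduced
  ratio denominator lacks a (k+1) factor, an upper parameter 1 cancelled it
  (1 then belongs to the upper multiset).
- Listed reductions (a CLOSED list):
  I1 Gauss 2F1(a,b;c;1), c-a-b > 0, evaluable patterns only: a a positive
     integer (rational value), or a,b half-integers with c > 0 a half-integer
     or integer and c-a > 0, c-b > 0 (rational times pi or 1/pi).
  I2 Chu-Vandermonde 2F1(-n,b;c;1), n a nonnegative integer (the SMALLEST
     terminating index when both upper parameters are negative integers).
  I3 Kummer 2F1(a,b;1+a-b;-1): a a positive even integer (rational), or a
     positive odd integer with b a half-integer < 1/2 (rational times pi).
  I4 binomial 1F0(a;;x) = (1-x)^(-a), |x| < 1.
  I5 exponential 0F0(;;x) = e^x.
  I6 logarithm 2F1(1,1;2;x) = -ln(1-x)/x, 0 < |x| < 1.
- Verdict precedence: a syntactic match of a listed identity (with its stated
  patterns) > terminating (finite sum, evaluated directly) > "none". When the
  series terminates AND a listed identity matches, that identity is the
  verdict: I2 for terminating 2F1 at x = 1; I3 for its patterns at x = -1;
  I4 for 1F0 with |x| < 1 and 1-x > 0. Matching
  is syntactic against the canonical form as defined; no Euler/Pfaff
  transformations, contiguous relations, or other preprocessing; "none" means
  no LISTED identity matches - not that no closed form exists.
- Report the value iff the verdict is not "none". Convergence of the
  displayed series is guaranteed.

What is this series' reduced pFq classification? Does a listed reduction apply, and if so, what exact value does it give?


At argument -1: a 2F1 with upper {-4, 4}, lower {9}, scaled by C = -\frac{8}{11}. Verdict: Kummer (I3) fires (x = -1; c = 9 equals 1+a-b for upper {-4, 4}: listed pattern). Its exact value is -\frac{112}{33}.

Key observation: t_0 = -\frac{8}{11} here, and the running product (C = -8/11, x = -1) telescopes to a rising factorial.
Adjacent-term ratio: r(k) = -1 * (k-4) (k+4) / [(k+9) (k+1)] - rational in k, leading ratio -1; with t_0 = -\frac{8}{11}, classification follows.


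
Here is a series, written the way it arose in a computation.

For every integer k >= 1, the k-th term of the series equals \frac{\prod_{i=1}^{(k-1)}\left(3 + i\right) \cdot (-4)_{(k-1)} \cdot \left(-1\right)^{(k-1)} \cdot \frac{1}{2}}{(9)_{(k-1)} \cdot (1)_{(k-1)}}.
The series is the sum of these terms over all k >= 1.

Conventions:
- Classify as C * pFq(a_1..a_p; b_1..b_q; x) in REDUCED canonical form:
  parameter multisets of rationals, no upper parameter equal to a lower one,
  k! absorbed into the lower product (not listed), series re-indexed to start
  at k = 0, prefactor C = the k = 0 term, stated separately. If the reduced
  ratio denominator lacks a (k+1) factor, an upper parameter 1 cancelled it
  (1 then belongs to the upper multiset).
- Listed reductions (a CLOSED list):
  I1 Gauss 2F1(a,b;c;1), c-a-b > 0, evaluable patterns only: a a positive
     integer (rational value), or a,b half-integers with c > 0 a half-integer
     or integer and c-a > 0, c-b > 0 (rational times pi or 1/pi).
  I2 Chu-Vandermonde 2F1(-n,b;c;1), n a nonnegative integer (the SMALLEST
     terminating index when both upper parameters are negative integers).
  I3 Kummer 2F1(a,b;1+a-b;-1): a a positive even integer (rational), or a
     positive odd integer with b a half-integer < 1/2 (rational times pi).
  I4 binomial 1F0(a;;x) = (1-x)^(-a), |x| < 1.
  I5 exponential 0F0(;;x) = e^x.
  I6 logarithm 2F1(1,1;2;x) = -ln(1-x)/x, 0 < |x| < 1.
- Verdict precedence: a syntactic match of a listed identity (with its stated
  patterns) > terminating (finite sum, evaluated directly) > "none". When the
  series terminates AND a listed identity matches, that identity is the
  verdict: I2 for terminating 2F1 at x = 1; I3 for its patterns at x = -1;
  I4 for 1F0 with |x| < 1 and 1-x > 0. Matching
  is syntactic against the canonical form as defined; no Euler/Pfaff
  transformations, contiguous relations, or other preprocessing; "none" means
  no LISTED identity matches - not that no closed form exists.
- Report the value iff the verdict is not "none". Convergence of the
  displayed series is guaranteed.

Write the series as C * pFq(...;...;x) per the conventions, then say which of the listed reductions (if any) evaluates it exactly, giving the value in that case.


First insight: t_0 being \frac{1}{2}, (1)_k (C = 1/2, x = -1) is k! itself.
Adjacent-term ratio: r(k) = -1 * (k-4) (k+4) / [(k+9) (k+1)] - poly over poly, x = -1 from leading terms; C = \frac{1}{2} at k = 0.

This is \frac{1}{2} * 2F1(-4, 4; 9; -1) in reduced canonical form. Verdict: this is Kummer's theorem (I3) (x = -1; c = 9 equals 1+a-b for upper {-4, 4}: listed pattern). Sum: \frac{7}{3}.


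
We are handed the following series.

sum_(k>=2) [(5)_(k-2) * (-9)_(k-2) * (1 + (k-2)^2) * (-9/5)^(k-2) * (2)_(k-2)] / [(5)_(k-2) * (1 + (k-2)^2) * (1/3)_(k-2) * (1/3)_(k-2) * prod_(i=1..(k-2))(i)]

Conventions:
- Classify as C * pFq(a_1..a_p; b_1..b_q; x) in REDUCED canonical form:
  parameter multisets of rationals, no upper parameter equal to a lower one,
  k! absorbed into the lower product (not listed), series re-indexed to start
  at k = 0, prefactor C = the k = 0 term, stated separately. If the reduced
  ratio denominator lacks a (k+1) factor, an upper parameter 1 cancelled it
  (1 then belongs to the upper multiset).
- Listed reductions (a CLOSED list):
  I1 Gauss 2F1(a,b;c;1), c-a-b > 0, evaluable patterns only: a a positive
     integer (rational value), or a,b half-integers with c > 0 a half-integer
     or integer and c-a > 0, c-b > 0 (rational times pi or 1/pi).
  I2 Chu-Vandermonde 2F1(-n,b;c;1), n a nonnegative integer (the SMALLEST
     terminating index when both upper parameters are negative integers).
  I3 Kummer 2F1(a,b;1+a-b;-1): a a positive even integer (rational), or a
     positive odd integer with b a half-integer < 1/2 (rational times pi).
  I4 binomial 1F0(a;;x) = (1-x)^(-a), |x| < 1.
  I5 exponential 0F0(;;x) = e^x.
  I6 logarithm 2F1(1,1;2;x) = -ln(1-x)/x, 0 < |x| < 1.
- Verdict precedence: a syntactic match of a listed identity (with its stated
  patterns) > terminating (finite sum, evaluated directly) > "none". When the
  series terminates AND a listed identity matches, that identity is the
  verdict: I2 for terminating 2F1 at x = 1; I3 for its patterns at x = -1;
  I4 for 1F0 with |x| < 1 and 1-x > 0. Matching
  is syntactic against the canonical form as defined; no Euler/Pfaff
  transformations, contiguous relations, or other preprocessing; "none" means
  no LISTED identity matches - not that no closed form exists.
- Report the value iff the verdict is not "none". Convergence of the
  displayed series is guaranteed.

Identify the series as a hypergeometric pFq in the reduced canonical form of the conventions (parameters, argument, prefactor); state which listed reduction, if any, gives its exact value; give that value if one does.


Structural cue: from the first term 1: the parameter 5 appears in both the upper and lower lists and cancels (alongside the other common factor).
Consecutive-term ratio: r(k) = (-9/5) * (k-9) (k+2) / [(k+1/3) (k+1/3) (k+1)] - rational in k. x = (-9/5); t_0 = 1; negate the roots.

Classification (C = 1): 2F2 with upper {-9, 2}, lower {1/3, 1/3}, argument x = -9/5. Verdict: terminating - upper parameter -9 makes this a finite sum (last index 9), evaluated exactly. Value: 1237633673670074867869477/32296639375000000000.
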